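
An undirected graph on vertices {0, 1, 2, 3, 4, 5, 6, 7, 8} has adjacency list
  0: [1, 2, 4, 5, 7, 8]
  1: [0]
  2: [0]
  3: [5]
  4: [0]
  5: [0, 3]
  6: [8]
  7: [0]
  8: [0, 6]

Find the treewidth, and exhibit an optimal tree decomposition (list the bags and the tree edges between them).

Every bag has size at most 2, so the width is 2 − 1 = 1 and tw(G) ≤ 1. G has an edge, so its treewidth is at least 1. Combining the bounds, tw(G) = 1.

Treewidth 1.
Bags: B1 = {0, 5}  B2 = {0, 7}  B3 = {0, 4}  B4 = {0, 2}  B5 = {0, 8}  B6 = {3, 5}  B7 = {6, 8}  B8 = {0, 1}
Tree: B1–B2, B2–B3, B2–B4, B4–B5, B1–B6, B5–B7, B1–B8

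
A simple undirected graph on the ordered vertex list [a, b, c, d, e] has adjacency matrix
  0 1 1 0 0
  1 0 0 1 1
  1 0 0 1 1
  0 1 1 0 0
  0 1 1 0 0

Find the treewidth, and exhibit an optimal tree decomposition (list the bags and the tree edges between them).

Treewidth 2.
Bags: B1 = {b, c, e}  B2 = {a, b, c}  B3 = {b, c, d}
Tree: B1–B2, B2–B3

Every bag has size at most 3, so the width is 3 − 1 = 2 and tw(G) ≤ 2. For the lower bound, G contains the cycle e–b–a–c–e, so G is not a forest; only forests have treewidth ≤ 1, hence tw(G) ≥ 2. Therefore the treewidth is 2.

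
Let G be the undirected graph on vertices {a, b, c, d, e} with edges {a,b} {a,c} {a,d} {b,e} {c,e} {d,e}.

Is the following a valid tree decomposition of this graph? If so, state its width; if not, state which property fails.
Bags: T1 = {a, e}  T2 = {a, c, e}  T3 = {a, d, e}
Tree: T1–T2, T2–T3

A tree decomposition must satisfy three properties: every vertex lies in some bag; for every edge, both endpoints lie together in some bag; and for every vertex, the bags containing it form a connected subtree. Here vertex b appears in no bag, so the decomposition is invalid.

No — vertex b appears in no bag.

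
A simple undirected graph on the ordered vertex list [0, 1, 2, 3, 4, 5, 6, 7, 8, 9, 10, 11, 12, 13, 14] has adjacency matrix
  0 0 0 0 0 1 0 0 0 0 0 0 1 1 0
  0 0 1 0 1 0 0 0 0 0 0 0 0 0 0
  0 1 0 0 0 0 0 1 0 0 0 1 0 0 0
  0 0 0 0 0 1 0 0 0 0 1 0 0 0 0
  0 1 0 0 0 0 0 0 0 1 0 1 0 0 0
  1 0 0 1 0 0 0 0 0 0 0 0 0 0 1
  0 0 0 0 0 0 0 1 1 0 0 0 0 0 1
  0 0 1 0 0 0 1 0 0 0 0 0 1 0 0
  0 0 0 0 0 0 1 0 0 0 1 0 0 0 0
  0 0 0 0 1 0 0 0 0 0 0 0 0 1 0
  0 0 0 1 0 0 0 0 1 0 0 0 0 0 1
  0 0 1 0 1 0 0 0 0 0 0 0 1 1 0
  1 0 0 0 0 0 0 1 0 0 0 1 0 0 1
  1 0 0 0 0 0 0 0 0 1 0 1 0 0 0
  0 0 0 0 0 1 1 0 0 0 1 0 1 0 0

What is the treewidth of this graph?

3

A width-3 tree decomposition is:
Bags: B1 = {3, 6, 8, 10}  B2 = {3, 6, 10, 14}  B3 = {3, 5, 6, 14}  B4 = {5, 6, 7, 14}  B5 = {5, 7, 12, 14}  B6 = {0, 5, 7, 12}  B7 = {0, 2, 7, 12}  B8 = {0, 2, 11, 12}  B9 = {0, 2, 11, 13}  B10 = {1, 2, 11, 13}  B11 = {1, 4, 11, 13}  B12 = {1, 4, 9, 13}
Tree: B1–B2, B2–B3, B3–B4, B4–B5, B5–B6, B6–B7, B7–B8, B8–B9, B9–B10, B10–B11, B11–B12
Each bag holds 4 vertices, so the decomposition has width 3, which upper-bounds the treewidth. For the lower bound: the 4 vertex sets {3,8,10}, {6}, {14}, {0,5,7,12} are disjoint, each induces a connected subgraph, and every pair is joined by at least one edge of G. Contracting each set to a single vertex therefore yields K_{4} as a minor, and since treewidth is minor-monotone, tw(G) ≥ tw(K_{4}) = 3. Therefore the treewidth is 3.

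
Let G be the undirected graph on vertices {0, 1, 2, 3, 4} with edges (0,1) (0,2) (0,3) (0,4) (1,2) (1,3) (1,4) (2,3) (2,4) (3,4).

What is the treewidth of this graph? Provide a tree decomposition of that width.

Treewidth 4.
One such decomposition:
Bags: B1 = {0, 1, 2, 3, 4}
Tree: (single bag)

With just one bag of size 5, the width is 5 − 1 = 4, so tw(G) ≤ 4. For the lower bound, the 5 vertices {0, 1, 2, 3, 4} are pairwise adjacent, and any tree decomposition puts a clique entirely inside one bag — forcing width ≥ 4. The upper and lower bounds meet at 4, so that is the treewidth.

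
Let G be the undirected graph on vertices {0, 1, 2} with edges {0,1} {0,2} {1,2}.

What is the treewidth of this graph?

2

A width-2 tree decomposition is:
Bags: B1 = {0, 1, 2}
Tree: (single bag)
With just one bag of size 3, the width is 3 − 1 = 2, so tw(G) ≤ 2. For the lower bound, the 3 vertices {0, 1, 2} are pairwise adjacent, and any tree decomposition puts a clique entirely inside one bag — forcing width ≥ 2. Hence tw(G) = 2 exactly.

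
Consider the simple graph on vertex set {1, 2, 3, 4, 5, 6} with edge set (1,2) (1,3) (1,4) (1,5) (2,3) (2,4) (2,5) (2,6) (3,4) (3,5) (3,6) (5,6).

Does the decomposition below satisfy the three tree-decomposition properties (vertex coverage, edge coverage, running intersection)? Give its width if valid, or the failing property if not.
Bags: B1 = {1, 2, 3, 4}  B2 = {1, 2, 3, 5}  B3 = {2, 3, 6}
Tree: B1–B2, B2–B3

A tree decomposition must satisfy three properties: every vertex lies in some bag; for every edge, both endpoints lie together in some bag; and for every vertex, the bags containing it form a connected subtree. Here edge (5,6) lies in no bag, so the decomposition is invalid.

No — edge (5,6) lies in no bag.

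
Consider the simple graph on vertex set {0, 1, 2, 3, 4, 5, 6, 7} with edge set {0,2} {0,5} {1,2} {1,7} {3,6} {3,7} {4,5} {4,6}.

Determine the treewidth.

A width-2 tree decomposition is:
Bags: B1 = {1, 2, 7}  B2 = {2, 3, 7}  B3 = {2, 3, 6}  B4 = {2, 4, 6}  B5 = {2, 4, 5}  B6 = {0, 2, 5}
Tree: B1–B2, B2–B3, B3–B4, B4–B5, B5–B6
Each bag holds 3 vertices, so the decomposition has width 2, which upper-bounds the treewidth. For the lower bound, G contains the cycle 2–1–7–3–6–4–5–0–2, so G is not a forest; only forests have treewidth ≤ 1, hence tw(G) ≥ 2. Combining the bounds, tw(G) = 2.

2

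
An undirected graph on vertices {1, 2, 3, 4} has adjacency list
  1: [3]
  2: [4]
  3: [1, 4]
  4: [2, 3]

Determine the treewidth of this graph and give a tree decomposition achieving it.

Treewidth 1.
One optimal decomposition is:
Bags: B1 = {3, 4}  B2 = {2, 4}  B3 = {1, 3}
Tree: B1–B2, B1–B3

The largest bag has 2 vertices, giving width 1; this decomposition certifies tw(G) ≤ 1. G has an edge, so its treewidth is at least 1. Hence tw(G) = 1 exactly.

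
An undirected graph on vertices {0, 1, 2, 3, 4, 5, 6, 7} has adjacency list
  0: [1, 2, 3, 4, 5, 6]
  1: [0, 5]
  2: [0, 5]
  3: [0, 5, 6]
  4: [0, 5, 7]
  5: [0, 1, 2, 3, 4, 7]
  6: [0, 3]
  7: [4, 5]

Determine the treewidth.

A width-2 tree decomposition is:
Bags: B1 = {0, 3, 5}  B2 = {0, 3, 6}  B3 = {0, 4, 5}  B4 = {0, 1, 5}  B5 = {4, 5, 7}  B6 = {0, 2, 5}
Tree: B1–B2, B1–B3, B3–B4, B3–B5, B3–B6
Every bag has size at most 3, so the width is 3 − 1 = 2 and tw(G) ≤ 2. For the lower bound, the 3 vertices {0, 1, 5} are pairwise adjacent, and any tree decomposition puts a clique entirely inside one bag — forcing width ≥ 2. The upper and lower bounds meet at 2, so that is the treewidth.

2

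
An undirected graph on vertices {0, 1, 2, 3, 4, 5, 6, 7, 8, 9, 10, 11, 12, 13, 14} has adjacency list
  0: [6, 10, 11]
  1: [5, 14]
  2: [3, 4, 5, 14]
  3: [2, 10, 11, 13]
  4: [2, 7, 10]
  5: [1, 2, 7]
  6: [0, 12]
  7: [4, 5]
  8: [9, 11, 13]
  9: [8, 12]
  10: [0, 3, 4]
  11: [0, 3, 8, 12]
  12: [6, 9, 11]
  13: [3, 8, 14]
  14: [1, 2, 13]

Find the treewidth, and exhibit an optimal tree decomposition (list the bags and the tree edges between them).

Treewidth 3.
Bags: B1 = {1, 4, 5, 7}  B2 = {1, 2, 4, 5}  B3 = {1, 2, 4, 14}  B4 = {2, 4, 10, 14}  B5 = {2, 3, 10, 14}  B6 = {3, 10, 13, 14}  B7 = {0, 3, 10, 13}  B8 = {0, 3, 11, 13}  B9 = {0, 8, 11, 13}  B10 = {0, 6, 8, 11}  B11 = {6, 8, 11, 12}  B12 = {6, 8, 9, 12}
Tree: B1–B2, B2–B3, B3–B4, B4–B5, B5–B6, B6–B7, B7–B8, B8–B9, B9–B10, B10–B11, B11–B12

Every bag has size at most 4, so the width is 4 − 1 = 3 and tw(G) ≤ 3. For the lower bound: the 4 vertex sets {1,5,7}, {4}, {2}, {3,10,13,14} are disjoint, each induces a connected subgraph, and every pair is joined by at least one edge of G. Contracting each set to a single vertex therefore yields K_{4} as a minor, and since treewidth is minor-monotone, tw(G) ≥ tw(K_{4}) = 3. Therefore the treewidth is 3.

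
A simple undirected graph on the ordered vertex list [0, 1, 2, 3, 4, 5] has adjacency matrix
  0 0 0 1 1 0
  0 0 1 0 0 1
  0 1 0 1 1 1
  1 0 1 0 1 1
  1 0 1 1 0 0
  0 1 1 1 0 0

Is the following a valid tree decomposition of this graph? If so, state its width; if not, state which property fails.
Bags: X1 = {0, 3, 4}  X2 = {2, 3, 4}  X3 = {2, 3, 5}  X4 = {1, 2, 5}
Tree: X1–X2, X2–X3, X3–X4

Vertex coverage: the bags together contain {0, 1, 2, 3, 4, 5}, the full vertex set. Edge coverage: each edge of G has both endpoints in at least one bag. Running intersection: for every vertex, the bags containing it form a connected subtree. All three properties hold, so this is a valid tree decomposition of width max|bag| − 1 = 2, and hence tw(G) ≤ 2.

Yes; width 2.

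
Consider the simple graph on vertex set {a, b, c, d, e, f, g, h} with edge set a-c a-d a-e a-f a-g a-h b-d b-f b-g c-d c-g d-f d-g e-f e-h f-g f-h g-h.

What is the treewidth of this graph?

A width-3 tree decomposition is:
Bags: B1 = {a, f, g, h}  B2 = {a, d, f, g}  B3 = {a, c, d, g}  B4 = {b, d, f, g}  B5 = {a, e, f, h}
Tree: B1–B2, B2–B3, B2–B4, B1–B5
Every bag has size at most 4, so the width is 4 − 1 = 3 and tw(G) ≤ 3. For the lower bound, the 4 vertices {a, c, d, g} are pairwise adjacent, and any tree decomposition puts a clique entirely inside one bag — forcing width ≥ 3. Combining the bounds, tw(G) = 3.

3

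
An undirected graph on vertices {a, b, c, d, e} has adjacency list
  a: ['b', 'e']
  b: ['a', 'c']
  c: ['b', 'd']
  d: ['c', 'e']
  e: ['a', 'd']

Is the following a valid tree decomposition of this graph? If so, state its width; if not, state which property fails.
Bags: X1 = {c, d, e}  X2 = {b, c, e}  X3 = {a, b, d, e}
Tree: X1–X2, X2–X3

No — bags containing vertex d are not connected in the tree.

A tree decomposition must satisfy three properties: every vertex lies in some bag; for every edge, both endpoints lie together in some bag; and for every vertex, the bags containing it form a connected subtree. Here bags containing vertex d are not connected in the tree, so the decomposition is invalid.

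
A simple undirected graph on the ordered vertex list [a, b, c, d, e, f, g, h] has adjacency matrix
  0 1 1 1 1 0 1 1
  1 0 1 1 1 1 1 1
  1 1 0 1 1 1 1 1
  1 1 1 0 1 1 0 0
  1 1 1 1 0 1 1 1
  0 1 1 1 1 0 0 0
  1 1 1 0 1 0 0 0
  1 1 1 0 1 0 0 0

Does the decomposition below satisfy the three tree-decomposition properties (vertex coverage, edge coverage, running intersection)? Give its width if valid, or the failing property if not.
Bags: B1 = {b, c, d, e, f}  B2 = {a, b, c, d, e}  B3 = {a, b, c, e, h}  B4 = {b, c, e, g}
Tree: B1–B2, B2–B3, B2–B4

No — edge (a,g) lies in no bag.

A tree decomposition must satisfy three properties: every vertex lies in some bag; for every edge, both endpoints lie together in some bag; and for every vertex, the bags containing it form a connected subtree. Here edge (a,g) lies in no bag, so the decomposition is invalid.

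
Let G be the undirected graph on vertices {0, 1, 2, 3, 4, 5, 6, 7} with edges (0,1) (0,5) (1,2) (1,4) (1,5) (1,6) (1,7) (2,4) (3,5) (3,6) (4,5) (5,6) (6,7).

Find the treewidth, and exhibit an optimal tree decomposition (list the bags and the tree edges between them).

Each bag holds 3 vertices, so the decomposition has width 2, which upper-bounds the treewidth. On the other hand G contains the 3-clique {1, 2, 4}. A clique must lie in a single bag of any decomposition, so no decomposition can have width below 2. The upper and lower bounds meet at 2, so that is the treewidth.

Treewidth 2.
One such decomposition:
Bags: B1 = {1, 5, 6}  B2 = {1, 6, 7}  B3 = {3, 5, 6}  B4 = {1, 4, 5}  B5 = {0, 1, 5}  B6 = {1, 2, 4}
Tree: B1–B2, B1–B3, B1–B4, B4–B5, B4–B6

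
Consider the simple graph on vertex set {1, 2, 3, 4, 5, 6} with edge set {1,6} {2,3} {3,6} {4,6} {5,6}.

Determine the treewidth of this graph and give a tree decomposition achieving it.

Treewidth 1.
Bags: B1 = {2, 3}  B2 = {3, 6}  B3 = {1, 6}  B4 = {4, 6}  B5 = {5, 6}
Tree: B1–B2, B2–B3, B2–B4, B4–B5

Every bag has size at most 2, so the width is 2 − 1 = 1 and tw(G) ≤ 1. Any graph with an edge has treewidth ≥ 1, and G has the edge 3–2. Therefore the treewidth is 1.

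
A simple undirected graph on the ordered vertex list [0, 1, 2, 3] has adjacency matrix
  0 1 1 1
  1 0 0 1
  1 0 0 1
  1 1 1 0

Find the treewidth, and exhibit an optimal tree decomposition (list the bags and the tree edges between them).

Treewidth 2.
Bags: B1 = {0, 1, 3}  B2 = {0, 2, 3}
Tree: B1–B2

The largest bag has 3 vertices, giving width 2; this decomposition certifies tw(G) ≤ 2. On the other hand G contains the 3-clique {0, 1, 3}. A clique must lie in a single bag of any decomposition, so no decomposition can have width below 2. Hence tw(G) = 2 exactly.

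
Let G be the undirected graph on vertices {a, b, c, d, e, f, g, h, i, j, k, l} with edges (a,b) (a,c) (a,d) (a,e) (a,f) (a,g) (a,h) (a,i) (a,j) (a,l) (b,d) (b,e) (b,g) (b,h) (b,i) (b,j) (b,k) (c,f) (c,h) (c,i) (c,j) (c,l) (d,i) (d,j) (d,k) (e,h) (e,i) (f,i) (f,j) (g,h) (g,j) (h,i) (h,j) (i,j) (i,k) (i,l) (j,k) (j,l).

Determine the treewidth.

4

A width-4 tree decomposition is:
Bags: B1 = {a, b, g, h, j}  B2 = {a, b, h, i, j}  B3 = {a, c, h, i, j}  B4 = {a, b, e, h, i}  B5 = {a, b, d, i, j}  B6 = {a, c, i, j, l}  B7 = {a, c, f, i, j}  B8 = {b, d, i, j, k}
Tree: B1–B2, B2–B3, B2–B4, B2–B5, B3–B6, B3–B7, B5–B8
The largest bag has 5 vertices, giving width 4; this decomposition certifies tw(G) ≤ 4. On the other hand G contains the 5-clique {a, b, g, h, j}. A clique must lie in a single bag of any decomposition, so no decomposition can have width below 4. Therefore the treewidth is 4.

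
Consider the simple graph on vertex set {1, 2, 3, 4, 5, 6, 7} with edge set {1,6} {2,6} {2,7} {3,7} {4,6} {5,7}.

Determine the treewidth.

A width-1 tree decomposition is:
Bags: B1 = {2, 7}  B2 = {2, 6}  B3 = {5, 7}  B4 = {3, 7}  B5 = {1, 6}  B6 = {4, 6}
Tree: B1–B2, B1–B3, B1–B4, B2–B5, B2–B6
Every bag has size at most 2, so the width is 2 − 1 = 1 and tw(G) ≤ 1. Any graph with an edge has treewidth ≥ 1, and G has the edge 7–2. Combining the bounds, tw(G) = 1.

1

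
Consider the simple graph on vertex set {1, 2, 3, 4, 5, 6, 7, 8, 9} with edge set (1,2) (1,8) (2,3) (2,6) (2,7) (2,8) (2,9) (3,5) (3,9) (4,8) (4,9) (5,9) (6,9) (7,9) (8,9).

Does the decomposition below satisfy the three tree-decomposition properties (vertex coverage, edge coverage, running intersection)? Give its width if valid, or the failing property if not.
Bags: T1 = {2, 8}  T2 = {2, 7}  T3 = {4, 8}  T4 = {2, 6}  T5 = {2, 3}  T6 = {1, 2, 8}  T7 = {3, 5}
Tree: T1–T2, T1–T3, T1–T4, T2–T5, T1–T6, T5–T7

A tree decomposition must satisfy three properties: every vertex lies in some bag; for every edge, both endpoints lie together in some bag; and for every vertex, the bags containing it form a connected subtree. Here vertex 9 appears in no bag, so the decomposition is invalid.

No — vertex 9 appears in no bag.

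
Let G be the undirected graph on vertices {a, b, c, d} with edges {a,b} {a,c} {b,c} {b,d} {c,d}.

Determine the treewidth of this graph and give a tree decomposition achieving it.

Every bag has size at most 3, so the width is 3 − 1 = 2 and tw(G) ≤ 2. Conversely, {b, c, d} is a clique of size 3, and the vertices of any clique must share a bag in every tree decomposition; so some bag has ≥ 3 vertices and tw(G) ≥ 2. Hence tw(G) = 2 exactly.

Treewidth 2.
One such decomposition:
Bags: B1 = {b, c, d}  B2 = {a, b, c}
Tree: B1–B2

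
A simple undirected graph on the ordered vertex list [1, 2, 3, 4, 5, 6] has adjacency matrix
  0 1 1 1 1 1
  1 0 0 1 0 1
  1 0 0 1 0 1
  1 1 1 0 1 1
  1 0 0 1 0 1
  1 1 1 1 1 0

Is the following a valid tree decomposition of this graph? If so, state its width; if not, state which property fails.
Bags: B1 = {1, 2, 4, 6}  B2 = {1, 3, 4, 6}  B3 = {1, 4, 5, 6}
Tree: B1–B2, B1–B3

Every vertex of G appears in some bag (union = {1, 2, 3, 4, 5, 6}); every edge is covered by a bag; and for each vertex v the set of bags containing v is connected in the bag tree. The decomposition is therefore valid. The largest bag has 4 vertices, so the width is 3.

Yes; width 3.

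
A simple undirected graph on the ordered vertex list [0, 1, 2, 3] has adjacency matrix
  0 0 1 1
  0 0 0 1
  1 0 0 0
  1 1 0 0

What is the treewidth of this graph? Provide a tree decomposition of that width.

Each bag holds 2 vertices, so the decomposition has width 1, which upper-bounds the treewidth. G has an edge, so its treewidth is at least 1. The upper and lower bounds meet at 1, so that is the treewidth.

Treewidth 1.
One optimal decomposition is:
Bags: B1 = {0, 3}  B2 = {0, 2}  B3 = {1, 3}
Tree: B1–B2, B1–B3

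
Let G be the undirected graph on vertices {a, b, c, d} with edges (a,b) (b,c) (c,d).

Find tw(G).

1

A width-1 tree decomposition is:
Bags: B1 = {b, c}  B2 = {c, d}  B3 = {a, b}
Tree: B1–B2, B1–B3
Every bag has size at most 2, so the width is 2 − 1 = 1 and tw(G) ≤ 1. G has an edge, so its treewidth is at least 1. Hence tw(G) = 1 exactly.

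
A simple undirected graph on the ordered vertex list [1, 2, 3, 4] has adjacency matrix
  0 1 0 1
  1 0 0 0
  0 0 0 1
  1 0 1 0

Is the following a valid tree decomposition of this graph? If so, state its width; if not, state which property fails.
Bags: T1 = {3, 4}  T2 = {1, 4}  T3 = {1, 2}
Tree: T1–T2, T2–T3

Yes; width 1.

Every vertex of G appears in some bag (union = {1, 2, 3, 4}); every edge is covered by a bag; and for each vertex v the set of bags containing v is connected in the bag tree. The decomposition is therefore valid. The largest bag has 2 vertices, so the width is 1.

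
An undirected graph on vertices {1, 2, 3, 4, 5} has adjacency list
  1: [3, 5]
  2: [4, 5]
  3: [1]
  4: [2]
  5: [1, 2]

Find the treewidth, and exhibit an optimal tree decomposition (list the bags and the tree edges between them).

Each bag holds 2 vertices, so the decomposition has width 1, which upper-bounds the treewidth. G has an edge, so its treewidth is at least 1. Hence tw(G) = 1 exactly.

Treewidth 1.
One optimal decomposition is:
Bags: B1 = {1, 3}  B2 = {1, 5}  B3 = {2, 5}  B4 = {2, 4}
Tree: B1–B2, B2–B3, B3–B4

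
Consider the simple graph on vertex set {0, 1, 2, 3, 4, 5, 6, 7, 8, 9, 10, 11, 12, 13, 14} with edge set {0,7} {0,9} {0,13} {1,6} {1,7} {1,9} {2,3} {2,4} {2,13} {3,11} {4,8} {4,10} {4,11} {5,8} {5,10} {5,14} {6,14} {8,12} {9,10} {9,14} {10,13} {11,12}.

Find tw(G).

A width-3 tree decomposition is:
Bags: B1 = {1, 6, 7, 14}  B2 = {1, 7, 9, 14}  B3 = {0, 7, 9, 14}  B4 = {0, 5, 9, 14}  B5 = {0, 5, 9, 10}  B6 = {0, 5, 10, 13}  B7 = {5, 8, 10, 13}  B8 = {4, 8, 10, 13}  B9 = {2, 4, 8, 13}  B10 = {2, 4, 8, 12}  B11 = {2, 4, 11, 12}  B12 = {2, 3, 11, 12}
Tree: B1–B2, B2–B3, B3–B4, B4–B5, B5–B6, B6–B7, B7–B8, B8–B9, B9–B10, B10–B11, B11–B12
Each bag holds 4 vertices, so the decomposition has width 3, which upper-bounds the treewidth. For the lower bound: the 4 vertex sets {1,6,7}, {14}, {9}, {0,5,10,13} are disjoint, each induces a connected subgraph, and every pair is joined by at least one edge of G. Contracting each set to a single vertex therefore yields K_{4} as a minor, and since treewidth is minor-monotone, tw(G) ≥ tw(K_{4}) = 3. Combining the bounds, tw(G) = 3.

3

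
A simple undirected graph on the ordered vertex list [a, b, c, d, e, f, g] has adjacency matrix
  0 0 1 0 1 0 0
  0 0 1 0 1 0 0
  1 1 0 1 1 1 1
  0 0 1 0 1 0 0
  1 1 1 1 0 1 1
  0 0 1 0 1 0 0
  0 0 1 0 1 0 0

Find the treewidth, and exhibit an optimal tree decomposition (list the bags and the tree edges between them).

Each bag holds 3 vertices, so the decomposition has width 2, which upper-bounds the treewidth. On the other hand G contains the 3-clique {c, d, e}. A clique must lie in a single bag of any decomposition, so no decomposition can have width below 2. Therefore the treewidth is 2.

Treewidth 2.
Bags: B1 = {c, e, g}  B2 = {c, d, e}  B3 = {c, e, f}  B4 = {a, c, e}  B5 = {b, c, e}
Tree: B1–B2, B1–B3, B3–B4, B4–B5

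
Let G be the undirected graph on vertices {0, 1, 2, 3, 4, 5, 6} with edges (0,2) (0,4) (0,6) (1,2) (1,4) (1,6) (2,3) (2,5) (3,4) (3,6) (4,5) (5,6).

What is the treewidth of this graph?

A width-3 tree decomposition is:
Bags: B1 = {2, 3, 4, 6}  B2 = {2, 4, 5, 6}  B3 = {1, 2, 4, 6}  B4 = {0, 2, 4, 6}
Tree: B1–B2, B2–B3, B3–B4
Every bag has size at most 4, so the width is 4 − 1 = 3 and tw(G) ≤ 3. For the lower bound: the 4 vertex sets {3,4}, {5,6}, {2}, {1} are disjoint, each induces a connected subgraph, and every pair is joined by at least one edge of G. Contracting each set to a single vertex therefore yields K_{4} as a minor, and since treewidth is minor-monotone, tw(G) ≥ tw(K_{4}) = 3. Hence tw(G) = 3 exactly.

3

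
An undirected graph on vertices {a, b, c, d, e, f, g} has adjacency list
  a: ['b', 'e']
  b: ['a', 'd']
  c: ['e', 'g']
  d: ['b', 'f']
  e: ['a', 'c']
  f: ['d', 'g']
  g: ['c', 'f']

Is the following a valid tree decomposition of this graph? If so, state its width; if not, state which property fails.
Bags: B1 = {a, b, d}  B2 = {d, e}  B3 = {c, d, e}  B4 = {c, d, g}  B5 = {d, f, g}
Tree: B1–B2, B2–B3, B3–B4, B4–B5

No — edge (a,e) lies in no bag.

A tree decomposition must satisfy three properties: every vertex lies in some bag; for every edge, both endpoints lie together in some bag; and for every vertex, the bags containing it form a connected subtree. Here edge (a,e) lies in no bag, so the decomposition is invalid.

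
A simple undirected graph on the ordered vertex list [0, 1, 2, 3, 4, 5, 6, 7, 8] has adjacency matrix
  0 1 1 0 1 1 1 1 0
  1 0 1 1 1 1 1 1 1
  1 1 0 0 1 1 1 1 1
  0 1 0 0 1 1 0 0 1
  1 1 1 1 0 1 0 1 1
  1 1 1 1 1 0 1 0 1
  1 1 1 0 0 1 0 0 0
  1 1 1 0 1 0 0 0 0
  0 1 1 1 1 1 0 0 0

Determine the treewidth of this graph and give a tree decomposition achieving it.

Treewidth 4.
One optimal decomposition is:
Bags: B1 = {0, 1, 2, 4, 5}  B2 = {1, 2, 4, 5, 8}  B3 = {0, 1, 2, 4, 7}  B4 = {1, 3, 4, 5, 8}  B5 = {0, 1, 2, 5, 6}
Tree: B1–B2, B1–B3, B2–B4, B1–B5

The largest bag has 5 vertices, giving width 4; this decomposition certifies tw(G) ≤ 4. For the lower bound, the 5 vertices {0, 1, 2, 4, 5} are pairwise adjacent, and any tree decomposition puts a clique entirely inside one bag — forcing width ≥ 4. Hence tw(G) = 4 exactly.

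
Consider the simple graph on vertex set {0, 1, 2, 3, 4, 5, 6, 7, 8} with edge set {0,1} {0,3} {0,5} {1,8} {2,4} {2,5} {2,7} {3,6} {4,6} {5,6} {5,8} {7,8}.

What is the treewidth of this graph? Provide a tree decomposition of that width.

Every bag has size at most 4, so the width is 4 − 1 = 3 and tw(G) ≤ 3. For the lower bound: the 4 vertex sets {3,4,6}, {2}, {5}, {0,1,7,8} are disjoint, each induces a connected subgraph, and every pair is joined by at least one edge of G. Contracting each set to a single vertex therefore yields K_{4} as a minor, and since treewidth is minor-monotone, tw(G) ≥ tw(K_{4}) = 3. Combining the bounds, tw(G) = 3.

Treewidth 3.
One optimal decomposition is:
Bags: B1 = {2, 3, 4, 6}  B2 = {2, 3, 5, 6}  B3 = {0, 2, 3, 5}  B4 = {0, 2, 5, 7}  B5 = {0, 5, 7, 8}  B6 = {0, 1, 7, 8}
Tree: B1–B2, B2–B3, B3–B4, B4–B5, B5–B6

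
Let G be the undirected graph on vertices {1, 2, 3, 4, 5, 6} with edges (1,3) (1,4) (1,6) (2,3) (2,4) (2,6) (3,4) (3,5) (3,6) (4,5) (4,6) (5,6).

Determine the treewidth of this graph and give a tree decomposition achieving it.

Each bag holds 4 vertices, so the decomposition has width 3, which upper-bounds the treewidth. On the other hand G contains the 4-clique {1, 3, 4, 6}. A clique must lie in a single bag of any decomposition, so no decomposition can have width below 3. Combining the bounds, tw(G) = 3.

Treewidth 3.
Bags: B1 = {1, 3, 4, 6}  B2 = {3, 4, 5, 6}  B3 = {2, 3, 4, 6}
Tree: B1–B2, B2–B3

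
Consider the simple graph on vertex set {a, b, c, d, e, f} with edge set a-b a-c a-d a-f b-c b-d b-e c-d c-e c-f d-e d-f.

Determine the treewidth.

A width-3 tree decomposition is:
Bags: B1 = {a, b, c, d}  B2 = {b, c, d, e}  B3 = {a, c, d, f}
Tree: B1–B2, B1–B3
Each bag holds 4 vertices, so the decomposition has width 3, which upper-bounds the treewidth. On the other hand G contains the 4-clique {b, c, d, e}. A clique must lie in a single bag of any decomposition, so no decomposition can have width below 3. Hence tw(G) = 3 exactly.

3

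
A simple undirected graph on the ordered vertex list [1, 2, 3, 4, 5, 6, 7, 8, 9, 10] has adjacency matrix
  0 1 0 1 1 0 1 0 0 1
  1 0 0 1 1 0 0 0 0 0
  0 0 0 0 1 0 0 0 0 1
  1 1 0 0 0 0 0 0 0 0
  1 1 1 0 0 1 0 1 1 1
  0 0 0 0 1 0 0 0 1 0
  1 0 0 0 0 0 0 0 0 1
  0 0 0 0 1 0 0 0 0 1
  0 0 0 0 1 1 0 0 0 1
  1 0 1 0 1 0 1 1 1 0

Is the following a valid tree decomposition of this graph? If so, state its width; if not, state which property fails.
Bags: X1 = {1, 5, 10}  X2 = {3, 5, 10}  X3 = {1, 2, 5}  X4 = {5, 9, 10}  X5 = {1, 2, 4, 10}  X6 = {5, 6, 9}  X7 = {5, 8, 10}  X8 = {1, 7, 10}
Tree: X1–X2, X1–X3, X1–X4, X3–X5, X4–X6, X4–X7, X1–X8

A tree decomposition must satisfy three properties: every vertex lies in some bag; for every edge, both endpoints lie together in some bag; and for every vertex, the bags containing it form a connected subtree. Here bags containing vertex 10 are not connected in the tree, so the decomposition is invalid.

No — bags containing vertex 10 are not connected in the tree.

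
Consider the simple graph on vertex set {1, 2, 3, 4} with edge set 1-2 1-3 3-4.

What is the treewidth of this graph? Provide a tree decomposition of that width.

Each bag holds 2 vertices, so the decomposition has width 1, which upper-bounds the treewidth. G has an edge, so its treewidth is at least 1. Combining the bounds, tw(G) = 1.

Treewidth 1.
Bags: B1 = {1, 2}  B2 = {1, 3}  B3 = {3, 4}
Tree: B1–B2, B2–B3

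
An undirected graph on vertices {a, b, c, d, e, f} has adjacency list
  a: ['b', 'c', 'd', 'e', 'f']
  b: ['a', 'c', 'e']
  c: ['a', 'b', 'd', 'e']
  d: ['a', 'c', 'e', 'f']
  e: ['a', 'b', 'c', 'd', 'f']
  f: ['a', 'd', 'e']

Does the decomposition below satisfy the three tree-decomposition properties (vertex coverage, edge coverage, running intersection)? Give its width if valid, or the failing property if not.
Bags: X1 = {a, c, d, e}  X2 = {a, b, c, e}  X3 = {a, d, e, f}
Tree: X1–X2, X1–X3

Yes; width 3.

Every vertex of G appears in some bag (union = {a, b, c, d, e, f}); every edge is covered by a bag; and for each vertex v the set of bags containing v is connected in the bag tree. The decomposition is therefore valid. The largest bag has 4 vertices, so the width is 3.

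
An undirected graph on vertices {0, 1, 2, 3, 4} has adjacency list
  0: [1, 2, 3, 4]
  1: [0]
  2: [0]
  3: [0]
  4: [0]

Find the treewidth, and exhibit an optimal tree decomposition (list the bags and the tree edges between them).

Treewidth 1.
Bags: B1 = {0, 1}  B2 = {0, 4}  B3 = {0, 2}  B4 = {0, 3}
Tree: B1–B2, B1–B3, B1–B4

The largest bag has 2 vertices, giving width 1; this decomposition certifies tw(G) ≤ 1. Since G has at least one edge (e.g. 0–1), it is not an edgeless graph, so tw(G) ≥ 1. Therefore the treewidth is 1.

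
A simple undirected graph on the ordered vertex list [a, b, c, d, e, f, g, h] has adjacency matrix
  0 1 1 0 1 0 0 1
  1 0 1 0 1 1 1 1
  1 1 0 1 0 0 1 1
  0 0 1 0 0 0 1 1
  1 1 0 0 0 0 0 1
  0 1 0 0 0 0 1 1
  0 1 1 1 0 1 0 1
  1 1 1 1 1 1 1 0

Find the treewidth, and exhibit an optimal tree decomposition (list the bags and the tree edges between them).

Treewidth 3.
One such decomposition:
Bags: B1 = {b, c, g, h}  B2 = {a, b, c, h}  B3 = {b, f, g, h}  B4 = {a, b, e, h}  B5 = {c, d, g, h}
Tree: B1–B2, B1–B3, B2–B4, B1–B5

The largest bag has 4 vertices, giving width 3; this decomposition certifies tw(G) ≤ 3. For the lower bound, the 4 vertices {c, d, g, h} are pairwise adjacent, and any tree decomposition puts a clique entirely inside one bag — forcing width ≥ 3. Combining the bounds, tw(G) = 3.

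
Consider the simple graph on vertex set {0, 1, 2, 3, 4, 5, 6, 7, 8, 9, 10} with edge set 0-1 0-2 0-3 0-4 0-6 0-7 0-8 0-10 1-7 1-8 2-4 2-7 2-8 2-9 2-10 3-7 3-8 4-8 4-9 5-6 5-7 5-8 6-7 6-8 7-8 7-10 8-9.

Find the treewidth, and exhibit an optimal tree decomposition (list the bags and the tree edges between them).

Each bag holds 4 vertices, so the decomposition has width 3, which upper-bounds the treewidth. On the other hand G contains the 4-clique {0, 2, 4, 8}. A clique must lie in a single bag of any decomposition, so no decomposition can have width below 3. Therefore the treewidth is 3.

Treewidth 3.
Bags: B1 = {0, 3, 7, 8}  B2 = {0, 1, 7, 8}  B3 = {0, 6, 7, 8}  B4 = {0, 2, 7, 8}  B5 = {0, 2, 7, 10}  B6 = {0, 2, 4, 8}  B7 = {5, 6, 7, 8}  B8 = {2, 4, 8, 9}
Tree: B1–B2, B1–B3, B3–B4, B4–B5, B4–B6, B3–B7, B6–B8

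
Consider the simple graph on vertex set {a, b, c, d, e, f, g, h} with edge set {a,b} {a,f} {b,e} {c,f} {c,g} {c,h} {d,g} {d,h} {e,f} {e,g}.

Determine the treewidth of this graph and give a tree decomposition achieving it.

Treewidth 2.
One optimal decomposition is:
Bags: B1 = {a, b, e}  B2 = {a, e, f}  B3 = {e, f, g}  B4 = {c, f, g}  B5 = {c, d, g}  B6 = {c, d, h}
Tree: B1–B2, B2–B3, B3–B4, B4–B5, B5–B6

The largest bag has 3 vertices, giving width 2; this decomposition certifies tw(G) ≤ 2. The edges b–a–f–e–b form a cycle, so G is not a tree and its treewidth is at least 2. Therefore the treewidth is 2.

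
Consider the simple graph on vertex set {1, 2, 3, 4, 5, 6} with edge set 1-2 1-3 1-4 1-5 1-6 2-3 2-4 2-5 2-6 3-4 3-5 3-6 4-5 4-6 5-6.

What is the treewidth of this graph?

A width-5 tree decomposition is:
Bags: B1 = {1, 2, 3, 4, 5, 6}
Tree: (single bag)
With just one bag of size 6, the width is 6 − 1 = 5, so tw(G) ≤ 5. For the lower bound, the 6 vertices {1, 2, 3, 4, 5, 6} are pairwise adjacent, and any tree decomposition puts a clique entirely inside one bag — forcing width ≥ 5. The upper and lower bounds meet at 5, so that is the treewidth.

5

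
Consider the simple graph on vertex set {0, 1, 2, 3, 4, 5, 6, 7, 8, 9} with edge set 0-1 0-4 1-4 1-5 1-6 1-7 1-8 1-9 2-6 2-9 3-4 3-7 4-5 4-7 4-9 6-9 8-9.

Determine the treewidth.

2

A width-2 tree decomposition is:
Bags: B1 = {0, 1, 4}  B2 = {1, 4, 5}  B3 = {1, 4, 7}  B4 = {1, 4, 9}  B5 = {1, 6, 9}  B6 = {2, 6, 9}  B7 = {3, 4, 7}  B8 = {1, 8, 9}
Tree: B1–B2, B2–B3, B3–B4, B4–B5, B5–B6, B3–B7, B4–B8
The largest bag has 3 vertices, giving width 2; this decomposition certifies tw(G) ≤ 2. For the lower bound, the 3 vertices {1, 8, 9} are pairwise adjacent, and any tree decomposition puts a clique entirely inside one bag — forcing width ≥ 2. Hence tw(G) = 2 exactly.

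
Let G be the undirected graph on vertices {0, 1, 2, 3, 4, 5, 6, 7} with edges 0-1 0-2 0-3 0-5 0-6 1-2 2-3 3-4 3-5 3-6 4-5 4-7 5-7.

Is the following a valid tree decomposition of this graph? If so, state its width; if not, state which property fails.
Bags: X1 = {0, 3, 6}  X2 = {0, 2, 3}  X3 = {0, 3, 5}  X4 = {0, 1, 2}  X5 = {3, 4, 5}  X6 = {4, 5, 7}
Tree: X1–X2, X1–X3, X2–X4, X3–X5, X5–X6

Checking the three conditions: (i) the bags cover all of {0, 1, 2, 3, 4, 5, 6, 7}; (ii) for each edge, some bag contains both endpoints; (iii) the bags containing any fixed vertex form a subtree. All hold, so the decomposition is valid with width 3 − 1 = 2.

Yes; width 2.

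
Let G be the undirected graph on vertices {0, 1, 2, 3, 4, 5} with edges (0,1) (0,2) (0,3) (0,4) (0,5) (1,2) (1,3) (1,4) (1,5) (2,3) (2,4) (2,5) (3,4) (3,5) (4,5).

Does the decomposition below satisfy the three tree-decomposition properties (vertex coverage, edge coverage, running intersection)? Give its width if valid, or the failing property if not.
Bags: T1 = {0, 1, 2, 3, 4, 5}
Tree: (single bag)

Yes; width 5.

Checking the three conditions: (i) the bags cover all of {0, 1, 2, 3, 4, 5}; (ii) for each edge, some bag contains both endpoints; (iii) the bags containing any fixed vertex form a subtree. All hold, so the decomposition is valid with width 6 − 1 = 5.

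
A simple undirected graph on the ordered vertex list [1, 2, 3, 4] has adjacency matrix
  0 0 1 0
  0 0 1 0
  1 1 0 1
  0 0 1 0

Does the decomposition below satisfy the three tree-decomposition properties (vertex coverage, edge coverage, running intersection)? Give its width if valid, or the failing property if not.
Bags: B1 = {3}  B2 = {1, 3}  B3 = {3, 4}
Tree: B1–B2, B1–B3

A tree decomposition must satisfy three properties: every vertex lies in some bag; for every edge, both endpoints lie together in some bag; and for every vertex, the bags containing it form a connected subtree. Here vertex 2 appears in no bag, so the decomposition is invalid.

No — vertex 2 appears in no bag.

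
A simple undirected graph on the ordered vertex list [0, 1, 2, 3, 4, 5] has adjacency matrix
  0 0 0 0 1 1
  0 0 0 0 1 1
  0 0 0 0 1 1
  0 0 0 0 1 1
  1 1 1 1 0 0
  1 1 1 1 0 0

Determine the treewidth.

A width-2 tree decomposition is:
Bags: B1 = {0, 4, 5}  B2 = {2, 4, 5}  B3 = {3, 4, 5}  B4 = {1, 4, 5}
Tree: B1–B2, B2–B3, B3–B4
Every bag has size at most 3, so the width is 3 − 1 = 2 and tw(G) ≤ 2. The edges 0–5–2–4–0 form a cycle, so G is not a tree and its treewidth is at least 2. The upper and lower bounds meet at 2, so that is the treewidth.

2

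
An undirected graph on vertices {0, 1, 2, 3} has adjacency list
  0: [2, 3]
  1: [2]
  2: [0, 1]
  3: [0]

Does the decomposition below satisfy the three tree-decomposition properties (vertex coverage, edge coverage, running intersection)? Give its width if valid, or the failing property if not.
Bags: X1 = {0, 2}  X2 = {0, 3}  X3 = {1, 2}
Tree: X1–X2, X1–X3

Yes; width 1.

Every vertex of G appears in some bag (union = {0, 1, 2, 3}); every edge is covered by a bag; and for each vertex v the set of bags containing v is connected in the bag tree. The decomposition is therefore valid. The largest bag has 2 vertices, so the width is 1.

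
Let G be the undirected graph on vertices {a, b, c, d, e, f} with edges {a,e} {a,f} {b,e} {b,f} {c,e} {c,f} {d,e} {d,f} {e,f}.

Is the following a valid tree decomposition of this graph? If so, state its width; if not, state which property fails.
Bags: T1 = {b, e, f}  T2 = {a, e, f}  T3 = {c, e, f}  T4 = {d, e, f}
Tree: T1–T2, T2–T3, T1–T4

Checking the three conditions: (i) the bags cover all of {a, b, c, d, e, f}; (ii) for each edge, some bag contains both endpoints; (iii) the bags containing any fixed vertex form a subtree. All hold, so the decomposition is valid with width 3 − 1 = 2.

Yes; width 2.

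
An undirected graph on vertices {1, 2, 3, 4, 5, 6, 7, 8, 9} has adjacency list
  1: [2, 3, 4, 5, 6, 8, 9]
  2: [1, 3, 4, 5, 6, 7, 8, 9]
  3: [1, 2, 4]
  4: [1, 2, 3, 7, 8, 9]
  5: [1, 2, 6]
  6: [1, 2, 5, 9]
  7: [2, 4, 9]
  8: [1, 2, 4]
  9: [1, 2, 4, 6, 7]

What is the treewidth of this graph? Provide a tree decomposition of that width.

Treewidth 3.
One such decomposition:
Bags: B1 = {1, 2, 4, 9}  B2 = {1, 2, 3, 4}  B3 = {2, 4, 7, 9}  B4 = {1, 2, 4, 8}  B5 = {1, 2, 6, 9}  B6 = {1, 2, 5, 6}
Tree: B1–B2, B1–B3, B1–B4, B1–B5, B5–B6

The largest bag has 4 vertices, giving width 3; this decomposition certifies tw(G) ≤ 3. Conversely, {1, 2, 4, 8} is a clique of size 4, and the vertices of any clique must share a bag in every tree decomposition; so some bag has ≥ 4 vertices and tw(G) ≥ 3. Hence tw(G) = 3 exactly.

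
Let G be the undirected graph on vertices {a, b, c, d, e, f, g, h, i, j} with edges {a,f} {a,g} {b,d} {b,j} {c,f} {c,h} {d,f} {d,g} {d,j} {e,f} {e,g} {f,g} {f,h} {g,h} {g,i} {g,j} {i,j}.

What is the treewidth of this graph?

2

A width-2 tree decomposition is:
Bags: B1 = {d, f, g}  B2 = {d, g, j}  B3 = {a, f, g}  B4 = {g, i, j}  B5 = {f, g, h}  B6 = {c, f, h}  B7 = {b, d, j}  B8 = {e, f, g}
Tree: B1–B2, B1–B3, B2–B4, B1–B5, B5–B6, B2–B7, B3–B8
The largest bag has 3 vertices, giving width 2; this decomposition certifies tw(G) ≤ 2. On the other hand G contains the 3-clique {d, g, j}. A clique must lie in a single bag of any decomposition, so no decomposition can have width below 2. The upper and lower bounds meet at 2, so that is the treewidth.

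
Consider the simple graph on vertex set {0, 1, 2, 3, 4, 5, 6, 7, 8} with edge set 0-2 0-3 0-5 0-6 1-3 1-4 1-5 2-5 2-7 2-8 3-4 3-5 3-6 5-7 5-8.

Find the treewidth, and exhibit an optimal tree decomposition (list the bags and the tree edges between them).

Every bag has size at most 3, so the width is 3 − 1 = 2 and tw(G) ≤ 2. For the lower bound, the 3 vertices {1, 3, 4} are pairwise adjacent, and any tree decomposition puts a clique entirely inside one bag — forcing width ≥ 2. The upper and lower bounds meet at 2, so that is the treewidth.

Treewidth 2.
One such decomposition:
Bags: B1 = {0, 3, 5}  B2 = {1, 3, 5}  B3 = {0, 2, 5}  B4 = {1, 3, 4}  B5 = {2, 5, 8}  B6 = {0, 3, 6}  B7 = {2, 5, 7}
Tree: B1–B2, B1–B3, B2–B4, B3–B5, B1–B6, B3–B7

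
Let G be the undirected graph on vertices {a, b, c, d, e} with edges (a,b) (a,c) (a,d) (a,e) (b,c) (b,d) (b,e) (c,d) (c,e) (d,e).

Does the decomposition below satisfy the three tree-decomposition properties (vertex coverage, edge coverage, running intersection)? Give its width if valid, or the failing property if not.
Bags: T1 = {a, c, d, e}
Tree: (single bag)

A tree decomposition must satisfy three properties: every vertex lies in some bag; for every edge, both endpoints lie together in some bag; and for every vertex, the bags containing it form a connected subtree. Here vertex b appears in no bag, so the decomposition is invalid.

No — vertex b appears in no bag.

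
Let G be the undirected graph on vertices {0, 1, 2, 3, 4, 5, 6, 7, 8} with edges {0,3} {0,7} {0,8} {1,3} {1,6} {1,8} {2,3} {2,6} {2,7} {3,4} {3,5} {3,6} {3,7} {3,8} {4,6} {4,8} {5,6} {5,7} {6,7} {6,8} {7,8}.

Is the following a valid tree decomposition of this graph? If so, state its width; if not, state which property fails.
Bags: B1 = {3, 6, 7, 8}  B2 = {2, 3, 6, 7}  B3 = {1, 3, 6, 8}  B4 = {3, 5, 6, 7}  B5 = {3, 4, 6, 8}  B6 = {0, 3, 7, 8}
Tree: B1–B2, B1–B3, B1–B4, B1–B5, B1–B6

Every vertex of G appears in some bag (union = {0, 1, 2, 3, 4, 5, 6, 7, 8}); every edge is covered by a bag; and for each vertex v the set of bags containing v is connected in the bag tree. The decomposition is therefore valid. The largest bag has 4 vertices, so the width is 3.

Yes; width 3.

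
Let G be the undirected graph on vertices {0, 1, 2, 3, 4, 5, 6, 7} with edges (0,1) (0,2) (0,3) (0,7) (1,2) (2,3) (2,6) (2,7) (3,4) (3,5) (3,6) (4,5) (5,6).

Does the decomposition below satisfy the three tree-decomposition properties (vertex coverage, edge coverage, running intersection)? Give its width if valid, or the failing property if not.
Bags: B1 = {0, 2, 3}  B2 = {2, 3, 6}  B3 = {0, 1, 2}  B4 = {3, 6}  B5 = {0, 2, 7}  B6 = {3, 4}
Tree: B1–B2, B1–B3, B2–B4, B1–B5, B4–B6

A tree decomposition must satisfy three properties: every vertex lies in some bag; for every edge, both endpoints lie together in some bag; and for every vertex, the bags containing it form a connected subtree. Here vertex 5 appears in no bag, so the decomposition is invalid.

No — vertex 5 appears in no bag.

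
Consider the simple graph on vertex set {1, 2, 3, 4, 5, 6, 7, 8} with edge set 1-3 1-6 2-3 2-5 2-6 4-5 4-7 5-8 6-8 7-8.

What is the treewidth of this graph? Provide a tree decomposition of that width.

Each bag holds 3 vertices, so the decomposition has width 2, which upper-bounds the treewidth. For the lower bound, G contains the cycle 3–1–6–2–3, so G is not a forest; only forests have treewidth ≤ 1, hence tw(G) ≥ 2. Combining the bounds, tw(G) = 2.

Treewidth 2.
Bags: B1 = {1, 2, 3}  B2 = {1, 2, 6}  B3 = {2, 5, 6}  B4 = {5, 6, 8}  B5 = {4, 5, 8}  B6 = {4, 7, 8}
Tree: B1–B2, B2–B3, B3–B4, B4–B5, B5–B6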